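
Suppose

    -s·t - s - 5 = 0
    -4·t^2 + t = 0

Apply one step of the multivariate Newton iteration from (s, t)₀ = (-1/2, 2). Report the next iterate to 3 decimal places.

At (-1/2, 2): F = (-3.500, -14.000).
Jacobian J = [[-t - 1, -s], [0, -8·t + 1]].
At the point, J = [[-3.000, 0.500], [0.000, -15.000]] (det J = 45.000).
Solving J·Δ = −F gives Δ = (-1.322, -0.933).
Then the next iterate is (s, t)₁ = (-1.822, 1.067).

(-1.822, 1.067)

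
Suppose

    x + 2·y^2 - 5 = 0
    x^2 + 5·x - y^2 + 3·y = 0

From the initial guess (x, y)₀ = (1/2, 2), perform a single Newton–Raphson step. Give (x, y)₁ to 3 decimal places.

At (1/2, 2): F = (3.500, 4.750).
Jacobian J = [[1, 4·y], [2·x + 5, -2·y + 3]].
At the point, J = [[1.000, 8.000], [6.000, -1.000]] (det J = -49.000).
Solving J·Δ = −F gives Δ = (-0.847, -0.332).
Then the next iterate is (x, y)₁ = (-0.347, 1.668).

(-0.347, 1.668)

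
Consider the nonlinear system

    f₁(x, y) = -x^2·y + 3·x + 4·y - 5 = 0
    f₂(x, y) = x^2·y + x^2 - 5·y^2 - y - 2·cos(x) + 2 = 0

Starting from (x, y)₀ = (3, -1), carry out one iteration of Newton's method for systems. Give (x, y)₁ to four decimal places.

(2.0092, -0.9834)

At (3, -1): F = (9.0000, -0.020015).
Jacobian J = [[-2·x·y + 3, -x^2 + 4], [2·x·y + 2·x + 2·sin(x), x^2 - 10·y - 1]].
At the point, J = [[9.0000, -5.0000], [0.282240, 18.0000]] (det J = 163.411200).
Solving J·Δ = −F gives Δ = (-0.9908, 0.0166).
Then the next iterate is (x, y)₁ = (2.0092, -0.9834).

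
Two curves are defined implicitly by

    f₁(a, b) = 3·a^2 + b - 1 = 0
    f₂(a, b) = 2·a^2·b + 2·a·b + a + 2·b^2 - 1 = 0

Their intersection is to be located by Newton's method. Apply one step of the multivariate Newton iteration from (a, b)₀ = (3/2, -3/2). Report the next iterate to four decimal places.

(0.9847, -1.1122)

At (3/2, -3/2): F = (4.2500, -6.2500).
Jacobian J = [[6·a, 1], [4·a·b + 2·b + 1, 2·a^2 + 2·a + 4·b]].
At the point, J = [[9.0000, 1.0000], [-11.0000, 1.5000]] (det J = 24.5000).
Solving J·Δ = −F gives Δ = (-0.5153, 0.3878).
Then the next iterate is (a, b)₁ = (0.9847, -1.1122).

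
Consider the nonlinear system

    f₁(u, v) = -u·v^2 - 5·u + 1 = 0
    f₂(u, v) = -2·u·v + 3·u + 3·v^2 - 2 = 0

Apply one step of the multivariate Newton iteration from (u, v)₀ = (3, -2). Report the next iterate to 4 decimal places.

(1.7692, -0.7564)

At (3, -2): F = (-26.0000, 31.0000).
Jacobian J = [[-v^2 - 5, -2·u·v], [-2·v + 3, -2·u + 6·v]].
At the point, J = [[-9.0000, 12.0000], [7.0000, -18.0000]] (det J = 78.0000).
Solving J·Δ = −F gives Δ = (-1.2308, 1.2436).
Then the next iterate is (u, v)₁ = (1.7692, -0.7564).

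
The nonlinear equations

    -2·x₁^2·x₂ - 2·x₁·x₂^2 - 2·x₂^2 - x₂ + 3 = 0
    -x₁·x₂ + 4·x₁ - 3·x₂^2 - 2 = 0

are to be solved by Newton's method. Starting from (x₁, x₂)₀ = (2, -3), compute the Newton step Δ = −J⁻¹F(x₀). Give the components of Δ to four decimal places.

At (2, -3): F = (-24.0000, -15.0000).
Jacobian J = [[-4·x₁·x₂ - 2·x₂^2, -2·x₁^2 - 4·x₁·x₂ - 4·x₂ - 1], [-x₂ + 4, -x₁ - 6·x₂]].
At the point, J = [[6.0000, 27.0000], [7.0000, 16.0000]] (det J = -93.0000).
Solving J·Δ = −F gives Δ = (0.2258, 0.8387).

(0.2258, 0.8387)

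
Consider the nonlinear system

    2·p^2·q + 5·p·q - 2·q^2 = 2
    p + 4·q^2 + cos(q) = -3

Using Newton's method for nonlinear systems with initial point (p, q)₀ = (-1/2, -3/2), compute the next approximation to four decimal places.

At (-1/2, -3/2): F = (-3.5000, 11.570737).
Jacobian J = [[4·p·q + 5·q, 2·p^2 + 5·p - 4·q], [1, 8·q - sin(q)]].
At the point, J = [[-4.5000, 4.0000], [1.0000, -11.002505]] (det J = 45.511273).
Solving J·Δ = −F gives Δ = (0.1708, 1.0672).
Then the next iterate is (p, q)₁ = (-0.3292, -0.4328).

(-0.3292, -0.4328)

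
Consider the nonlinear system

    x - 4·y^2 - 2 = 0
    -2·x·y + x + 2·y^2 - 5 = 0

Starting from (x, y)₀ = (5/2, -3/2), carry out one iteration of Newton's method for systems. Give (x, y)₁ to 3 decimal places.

(2.153, -0.763)

At (5/2, -3/2): F = (-8.500, 9.500).
Jacobian J = [[1, -8·y], [-2·y + 1, -2·x + 4·y]].
At the point, J = [[1.000, 12.000], [4.000, -11.000]] (det J = -59.000).
Solving J·Δ = −F gives Δ = (-0.347, 0.737).
Then the next iterate is (x, y)₁ = (2.153, -0.763).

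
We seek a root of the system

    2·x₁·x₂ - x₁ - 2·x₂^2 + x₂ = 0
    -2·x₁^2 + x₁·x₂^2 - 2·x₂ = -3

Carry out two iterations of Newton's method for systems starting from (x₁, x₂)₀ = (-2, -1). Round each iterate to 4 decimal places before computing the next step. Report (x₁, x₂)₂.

At (-2, -1): F = (3.0000, -5.0000).
Jacobian J = [[2·x₂ - 1, 2·x₁ - 4·x₂ + 1], [-4·x₁ + x₂^2, 2·x₁·x₂ - 2]].
At the point, J = [[-3.0000, 1.0000], [9.0000, 2.0000]] (det J = -15.0000).
Solving J·Δ = −F gives Δ = (0.7333, -0.8000).
Then the next iterate is (x₁, x₂)₁ = (-1.2667, -1.8000).
Round to (-1.2667, -1.8000) and repeat: F = (-2.453180, -0.713166), J = [[-4.6000, 5.6666], [8.3068, 2.560120]].
Δ = (-0.0381, 0.4020), so (x₁, x₂)₂ = (-1.3048, -1.3980).

(-1.3048, -1.3980)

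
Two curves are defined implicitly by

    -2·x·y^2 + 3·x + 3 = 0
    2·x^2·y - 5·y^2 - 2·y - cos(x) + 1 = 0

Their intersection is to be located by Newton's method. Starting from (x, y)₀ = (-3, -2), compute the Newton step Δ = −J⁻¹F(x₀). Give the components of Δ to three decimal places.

(1.407, 0.457)

At (-3, -2): F = (18.000, -50.01001).
Jacobian J = [[-2·y^2 + 3, -4·x·y], [4·x·y + sin(x), 2·x^2 - 10·y - 2]].
At the point, J = [[-5.000, -24.000], [23.85888, 36.000]] (det J = 392.61312).
Solving J·Δ = −F gives Δ = (1.407, 0.457).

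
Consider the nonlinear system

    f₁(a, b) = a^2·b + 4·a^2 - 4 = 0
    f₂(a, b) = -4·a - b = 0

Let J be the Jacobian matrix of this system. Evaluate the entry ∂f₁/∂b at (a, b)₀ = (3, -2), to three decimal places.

∂f₁/∂b = a^2.
At (3, -2) this is 9.000.

9.000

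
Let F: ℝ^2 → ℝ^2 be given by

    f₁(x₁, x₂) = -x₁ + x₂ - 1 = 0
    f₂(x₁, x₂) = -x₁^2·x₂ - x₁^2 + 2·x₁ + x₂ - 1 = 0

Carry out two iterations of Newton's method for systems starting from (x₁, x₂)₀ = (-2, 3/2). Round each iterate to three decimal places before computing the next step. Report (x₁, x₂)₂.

At (-2, 3/2): F = (2.500, -13.500).
Jacobian J = [[-1, 1], [-2·x₁·x₂ - 2·x₁ + 2, -x₁^2 + 1]].
At the point, J = [[-1.000, 1.000], [12.000, -3.000]] (det J = -9.000).
Solving J·Δ = −F gives Δ = (0.667, -1.833).
Then the next iterate is (x₁, x₂)₁ = (-1.333, -0.333).
Round to (-1.333, -0.333) and repeat: F = (0.000, -5.18418), J = [[-1.000, 1.000], [3.77822, -0.77689]].
Δ = (1.727, 1.727), so (x₁, x₂)₂ = (0.394, 1.394).

(0.394, 1.394)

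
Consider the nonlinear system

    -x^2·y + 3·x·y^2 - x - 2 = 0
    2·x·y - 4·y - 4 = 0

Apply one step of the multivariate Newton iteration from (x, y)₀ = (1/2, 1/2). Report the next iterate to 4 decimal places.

(-13.1250, -5.8750)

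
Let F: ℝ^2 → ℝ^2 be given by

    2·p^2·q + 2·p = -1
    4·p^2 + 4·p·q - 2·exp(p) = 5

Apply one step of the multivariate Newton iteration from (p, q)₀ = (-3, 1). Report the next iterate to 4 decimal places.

At (-3, 1): F = (13.0000, 18.900426).
Jacobian J = [[4·p·q + 2, 2·p^2], [8·p + 4·q - 2·exp(p), 4·p]].
At the point, J = [[-10.0000, 18.0000], [-20.099574, -12.0000]] (det J = 481.792334).
Solving J·Δ = −F gives Δ = (1.0299, -0.1500).
Then the next iterate is (p, q)₁ = (-1.9701, 0.8500).

(-1.9701, 0.8500)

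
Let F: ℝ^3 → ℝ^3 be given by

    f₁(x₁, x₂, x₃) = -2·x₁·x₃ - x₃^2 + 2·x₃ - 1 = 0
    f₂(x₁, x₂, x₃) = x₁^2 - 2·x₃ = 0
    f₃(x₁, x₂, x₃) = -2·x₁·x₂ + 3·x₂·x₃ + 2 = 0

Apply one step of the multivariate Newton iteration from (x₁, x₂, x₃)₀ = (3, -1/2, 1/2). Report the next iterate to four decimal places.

At (3, -1/2, 1/2): F = (-3.2500, 8.0000, 4.2500).
Jacobian J = [[-2·x₃, 0, -2·x₁ - 2·x₃ + 2], [2·x₁, 0, -2], [-2·x₂, -2·x₁ + 3·x₃, 3·x₂]].
At the point, J = [[-1.0000, 0.0000, -5.0000], [6.0000, 0.0000, -2.0000], [1.0000, -4.5000, -1.5000]] (det J = 144.0000).
Solving J·Δ = −F gives Δ = (-1.4531, 0.7413, -0.3594).
Then the next iterate is (x₁, x₂, x₃)₁ = (1.5469, 0.2413, 0.1406).

(1.5469, 0.2413, 0.1406)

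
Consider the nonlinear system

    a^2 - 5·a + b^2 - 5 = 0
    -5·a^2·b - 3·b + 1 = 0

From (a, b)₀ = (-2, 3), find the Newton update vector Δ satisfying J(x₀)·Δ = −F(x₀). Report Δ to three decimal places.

(-0.039, -3.059)

At (-2, 3): F = (18.000, -68.000).
Jacobian J = [[2·a - 5, 2·b], [-10·a·b, -5·a^2 - 3]].
At the point, J = [[-9.000, 6.000], [60.000, -23.000]] (det J = -153.000).
Solving J·Δ = −F gives Δ = (-0.039, -3.059).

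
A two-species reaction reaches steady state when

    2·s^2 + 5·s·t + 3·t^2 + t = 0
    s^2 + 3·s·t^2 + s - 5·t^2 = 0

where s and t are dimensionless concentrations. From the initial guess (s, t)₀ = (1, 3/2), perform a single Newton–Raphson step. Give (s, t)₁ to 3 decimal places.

At (1, 3/2): F = (17.750, -2.500).
Jacobian J = [[4·s + 5·t, 5·s + 6·t + 1], [2·s + 3·t^2 + 1, 6·s·t - 10·t]].
At the point, J = [[11.500, 15.000], [9.750, -6.000]] (det J = -215.250).
Solving J·Δ = −F gives Δ = (-0.321, -0.938).
Then the next iterate is (s, t)₁ = (0.679, 0.562).

(0.679, 0.562)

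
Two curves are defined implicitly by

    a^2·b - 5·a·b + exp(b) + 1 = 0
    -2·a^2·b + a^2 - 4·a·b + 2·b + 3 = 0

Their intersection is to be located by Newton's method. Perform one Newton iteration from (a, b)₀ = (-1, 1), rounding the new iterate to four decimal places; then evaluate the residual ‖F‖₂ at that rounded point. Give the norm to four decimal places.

98.9663

At (-1, 1): F = (9.718282, 8.0000).
Jacobian J = [[2·a·b - 5·b, a^2 - 5·a + exp(b)], [-4·a·b + 2·a - 4·b, -2·a^2 - 4·a + 2]].
At the point, J = [[-7.0000, 8.718282], [-2.0000, 4.0000]] (det J = -10.563436).
Solving J·Δ = −F gives Δ = (-2.9226, -3.4613).
Then the next iterate is (a, b)₁ = (-3.9226, -2.4613).
Re-evaluating at (-3.9226, -2.4613): F = (-85.059661, 50.588425), so ‖F‖₂ = 98.9663.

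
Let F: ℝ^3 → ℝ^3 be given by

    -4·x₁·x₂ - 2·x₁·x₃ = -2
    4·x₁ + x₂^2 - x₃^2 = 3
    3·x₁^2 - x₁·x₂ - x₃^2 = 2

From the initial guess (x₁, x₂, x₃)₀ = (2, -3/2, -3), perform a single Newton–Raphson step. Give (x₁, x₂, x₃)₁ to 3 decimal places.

(1.249, -0.118, -1.517)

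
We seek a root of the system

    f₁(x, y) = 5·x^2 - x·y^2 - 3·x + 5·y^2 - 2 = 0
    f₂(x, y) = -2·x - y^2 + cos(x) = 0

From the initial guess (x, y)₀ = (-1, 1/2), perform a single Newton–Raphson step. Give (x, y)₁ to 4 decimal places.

(0.0515, 1.5721)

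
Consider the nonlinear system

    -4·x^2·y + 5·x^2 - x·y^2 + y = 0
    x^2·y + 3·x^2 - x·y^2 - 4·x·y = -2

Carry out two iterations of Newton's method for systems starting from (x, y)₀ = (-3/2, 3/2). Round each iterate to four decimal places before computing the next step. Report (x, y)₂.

(0.4786, 0.6173)

At (-3/2, 3/2): F = (2.6250, 24.5000).
Jacobian J = [[-8·x·y + 10·x - y^2, -4·x^2 - 2·x·y + 1], [2·x·y + 6·x - y^2 - 4·y, x^2 - 2·x·y - 4·x]].
At the point, J = [[0.7500, -3.5000], [-21.7500, 12.7500]] (det J = -66.5625).
Solving J·Δ = −F gives Δ = (1.7911, 1.1338).
Then the next iterate is (x, y)₁ = (0.2911, 2.6338).
Round to (0.2911, 2.6338) and repeat: F = (0.145419, -2.608725), J = [[-10.159496, -0.872355], [-14.192104, -2.613059]].
Δ = (0.1875, -2.0165), so (x, y)₂ = (0.4786, 0.6173).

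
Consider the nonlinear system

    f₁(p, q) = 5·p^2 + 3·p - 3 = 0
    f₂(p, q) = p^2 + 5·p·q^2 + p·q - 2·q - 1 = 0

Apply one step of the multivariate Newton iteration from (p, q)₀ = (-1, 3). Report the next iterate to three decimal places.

(-1.143, 1.165)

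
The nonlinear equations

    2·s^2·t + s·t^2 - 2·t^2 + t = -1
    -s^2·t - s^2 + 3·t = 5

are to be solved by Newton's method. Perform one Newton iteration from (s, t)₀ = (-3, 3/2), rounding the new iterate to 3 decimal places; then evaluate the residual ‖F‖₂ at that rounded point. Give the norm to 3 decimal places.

At (-3, 3/2): F = (18.250, -23.000).
Jacobian J = [[4·s·t + t^2, 2·s^2 + 2·s·t - 4·t + 1], [-2·s·t - 2·s, -s^2 + 3]].
At the point, J = [[-15.750, 4.000], [15.000, -6.000]] (det J = 34.500).
Solving J·Δ = −F gives Δ = (0.507, -2.565).
Then the next iterate is (s, t)₁ = (-2.493, -1.065).
Re-evaluating at (-2.493, -1.065): F = (-18.39913, -7.79102), so ‖F‖₂ = 19.981.

19.981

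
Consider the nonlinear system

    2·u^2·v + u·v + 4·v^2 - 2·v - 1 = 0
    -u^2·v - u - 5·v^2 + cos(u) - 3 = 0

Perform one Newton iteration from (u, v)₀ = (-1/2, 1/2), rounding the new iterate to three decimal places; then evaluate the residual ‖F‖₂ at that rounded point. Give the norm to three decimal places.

At (-1/2, 1/2): F = (-1.000, -2.99742).
Jacobian J = [[4·u·v + v, 2·u^2 + u + 8·v - 2], [-2·u·v - sin(u) - 1, -u^2 - 10·v]].
At the point, J = [[-0.500, 2.000], [-0.02057, -5.250]] (det J = 2.66615).
Solving J·Δ = −F gives Δ = (-4.218, -0.554).
Then the next iterate is (u, v)₁ = (-4.718, -0.054).
Re-evaluating at (-4.718, -0.054): F = (-3.02959, 2.91105), so ‖F‖₂ = 4.202.

4.202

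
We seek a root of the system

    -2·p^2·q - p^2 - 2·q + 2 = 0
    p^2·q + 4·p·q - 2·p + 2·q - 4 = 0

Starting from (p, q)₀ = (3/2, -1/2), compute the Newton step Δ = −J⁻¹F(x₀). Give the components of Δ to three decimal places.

At (3/2, -1/2): F = (3.000, -12.125).
Jacobian J = [[-4·p·q - 2·p, -2·p^2 - 2], [2·p·q + 4·q - 2, p^2 + 4·p + 2]].
At the point, J = [[0.000, -6.500], [-5.500, 10.250]] (det J = -35.750).
Solving J·Δ = −F gives Δ = (-1.344, 0.462).

(-1.344, 0.462)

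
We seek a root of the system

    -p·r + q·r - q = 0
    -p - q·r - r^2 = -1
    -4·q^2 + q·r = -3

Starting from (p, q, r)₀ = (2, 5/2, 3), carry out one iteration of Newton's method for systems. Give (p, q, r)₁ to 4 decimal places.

(0.6944, 1.4228, 1.4750)

At (2, 5/2, 3): F = (-1.0000, -17.5000, -14.5000).
Jacobian J = [[-r, r - 1, -p + q], [-1, -r, -q - 2·r], [0, -8·q + r, q]].
At the point, J = [[-3.0000, 2.0000, 0.5000], [-1.0000, -3.0000, -8.5000], [0.0000, -17.0000, 2.5000]] (det J = 469.5000).
Solving J·Δ = −F gives Δ = (-1.3056, -1.0772, -1.5250).
Then the next iterate is (p, q, r)₁ = (0.6944, 1.4228, 1.4750).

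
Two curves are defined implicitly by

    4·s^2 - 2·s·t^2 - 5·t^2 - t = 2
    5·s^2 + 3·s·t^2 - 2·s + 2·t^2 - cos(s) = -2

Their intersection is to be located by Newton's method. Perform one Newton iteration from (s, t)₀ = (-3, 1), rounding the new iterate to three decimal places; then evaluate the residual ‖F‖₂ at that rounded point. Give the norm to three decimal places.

12.279

At (-3, 1): F = (34.000, 46.98999).
Jacobian J = [[8·s - 2·t^2, -4·s·t - 10·t - 1], [10·s + 3·t^2 + sin(s) - 2, 6·s·t + 4·t]].
At the point, J = [[-26.000, 1.000], [-29.14112, -14.000]] (det J = 393.14112).
Solving J·Δ = −F gives Δ = (1.330, 0.587).
Then the next iterate is (s, t)₁ = (-1.670, 1.587).
Re-evaluating at (-1.670, 1.587): F = (3.38778, 11.80265), so ‖F‖₂ = 12.279.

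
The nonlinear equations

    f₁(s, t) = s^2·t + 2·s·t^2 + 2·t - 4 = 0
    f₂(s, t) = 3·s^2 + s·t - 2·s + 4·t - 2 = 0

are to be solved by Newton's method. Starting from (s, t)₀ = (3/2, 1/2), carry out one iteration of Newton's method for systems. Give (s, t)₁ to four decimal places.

(0.6052, 0.9020)

At (3/2, 1/2): F = (-1.1250, 4.5000).
Jacobian J = [[2·s·t + 2·t^2, s^2 + 4·s·t + 2], [6·s + t - 2, s + 4]].
At the point, J = [[2.0000, 7.2500], [7.5000, 5.5000]] (det J = -43.3750).
Solving J·Δ = −F gives Δ = (-0.8948, 0.4020).
Then the next iterate is (s, t)₁ = (0.6052, 0.9020).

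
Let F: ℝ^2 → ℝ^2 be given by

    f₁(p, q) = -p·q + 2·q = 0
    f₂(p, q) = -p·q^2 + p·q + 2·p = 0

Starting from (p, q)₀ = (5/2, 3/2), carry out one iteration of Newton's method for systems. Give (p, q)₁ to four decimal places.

(1.8462, 1.9615)

At (5/2, 3/2): F = (-0.7500, 3.1250).
Jacobian J = [[-q, -p + 2], [-q^2 + q + 2, -2·p·q + p]].
At the point, J = [[-1.5000, -0.5000], [1.2500, -5.0000]] (det J = 8.1250).
Solving J·Δ = −F gives Δ = (-0.6538, 0.4615).
Then the next iterate is (p, q)₁ = (1.8462, 1.9615).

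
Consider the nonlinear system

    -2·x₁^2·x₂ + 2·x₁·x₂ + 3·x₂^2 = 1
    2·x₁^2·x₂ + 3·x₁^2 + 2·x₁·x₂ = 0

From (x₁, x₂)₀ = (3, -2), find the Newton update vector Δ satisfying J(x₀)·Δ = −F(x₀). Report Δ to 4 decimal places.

(-1.4000, 0.2917)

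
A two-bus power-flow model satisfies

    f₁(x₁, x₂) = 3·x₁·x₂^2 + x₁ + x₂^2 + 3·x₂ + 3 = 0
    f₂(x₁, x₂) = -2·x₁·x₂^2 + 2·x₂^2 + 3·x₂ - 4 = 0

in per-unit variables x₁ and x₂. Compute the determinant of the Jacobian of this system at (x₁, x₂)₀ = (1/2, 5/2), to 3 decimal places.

351.750

J = [[3·x₂^2 + 1, 6·x₁·x₂ + 2·x₂ + 3], [-2·x₂^2, -4·x₁·x₂ + 4·x₂ + 3]].
At the point, J = [[19.750, 15.500], [-12.500, 8.000]].
det J = 351.750.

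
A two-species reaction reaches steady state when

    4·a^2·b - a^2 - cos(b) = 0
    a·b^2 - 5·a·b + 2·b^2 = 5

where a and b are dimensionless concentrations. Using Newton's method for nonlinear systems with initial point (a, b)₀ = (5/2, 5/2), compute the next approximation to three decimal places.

At (5/2, 5/2): F = (57.05114, -8.125).
Jacobian J = [[8·a·b - 2·a, 4·a^2 + sin(b)], [b^2 - 5·b, 2·a·b - 5·a + 4·b]].
At the point, J = [[45.000, 25.59847], [-6.250, 10.000]] (det J = 609.99045).
Solving J·Δ = −F gives Δ = (-1.276, 0.015).
Then the next iterate is (a, b)₁ = (1.224, 2.515).

(1.224, 2.515)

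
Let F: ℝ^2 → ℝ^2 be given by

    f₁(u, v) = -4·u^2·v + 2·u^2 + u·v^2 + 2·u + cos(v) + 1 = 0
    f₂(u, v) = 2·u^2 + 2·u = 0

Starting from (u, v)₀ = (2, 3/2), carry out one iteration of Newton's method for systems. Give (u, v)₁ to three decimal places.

(0.800, 2.197)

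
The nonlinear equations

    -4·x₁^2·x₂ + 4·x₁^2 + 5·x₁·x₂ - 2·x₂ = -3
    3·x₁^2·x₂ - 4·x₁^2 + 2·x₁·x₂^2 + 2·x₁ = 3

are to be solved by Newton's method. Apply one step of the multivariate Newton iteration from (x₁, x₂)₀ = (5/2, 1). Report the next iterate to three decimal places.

At (5/2, 1): F = (13.500, 0.750).
Jacobian J = [[-8·x₁·x₂ + 8·x₁ + 5·x₂, -4·x₁^2 + 5·x₁ - 2], [6·x₁·x₂ - 8·x₁ + 2·x₂^2 + 2, 3·x₁^2 + 4·x₁·x₂]].
At the point, J = [[5.000, -14.500], [-1.000, 28.750]] (det J = 129.250).
Solving J·Δ = −F gives Δ = (-3.087, -0.133).
Then the next iterate is (x₁, x₂)₁ = (-0.587, 0.867).

(-0.587, 0.867)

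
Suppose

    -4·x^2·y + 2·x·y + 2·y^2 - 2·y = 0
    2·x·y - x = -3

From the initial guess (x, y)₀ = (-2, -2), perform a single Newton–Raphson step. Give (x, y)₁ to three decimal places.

(28.333, -36.667)

At (-2, -2): F = (52.000, 13.000).
Jacobian J = [[-8·x·y + 2·y, -4·x^2 + 2·x + 4·y - 2], [2·y - 1, 2·x]].
At the point, J = [[-36.000, -30.000], [-5.000, -4.000]] (det J = -6.000).
Solving J·Δ = −F gives Δ = (30.333, -34.667).
Then the next iterate is (x, y)₁ = (28.333, -36.667).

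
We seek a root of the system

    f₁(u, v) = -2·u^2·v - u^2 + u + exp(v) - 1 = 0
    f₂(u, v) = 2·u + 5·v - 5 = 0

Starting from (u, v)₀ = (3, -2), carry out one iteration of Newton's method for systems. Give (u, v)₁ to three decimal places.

(3.116, -0.246)

At (3, -2): F = (29.13534, -9.000).
Jacobian J = [[-4·u·v - 2·u + 1, -2·u^2 + exp(v)], [2, 5]].
At the point, J = [[19.000, -17.86466], [2.000, 5.000]] (det J = 130.72933).
Solving J·Δ = −F gives Δ = (0.116, 1.754).
Then the next iterate is (u, v)₁ = (3.116, -0.246).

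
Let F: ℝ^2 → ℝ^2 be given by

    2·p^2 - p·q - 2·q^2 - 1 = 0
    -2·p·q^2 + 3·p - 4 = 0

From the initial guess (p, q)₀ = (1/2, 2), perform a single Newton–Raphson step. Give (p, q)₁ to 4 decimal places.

(0.0941, 0.8824)

At (1/2, 2): F = (-9.5000, -6.5000).
Jacobian J = [[4·p - q, -p - 4·q], [-2·q^2 + 3, -4·p·q]].
At the point, J = [[0.0000, -8.5000], [-5.0000, -4.0000]] (det J = -42.5000).
Solving J·Δ = −F gives Δ = (-0.4059, -1.1176).
Then the next iterate is (p, q)₁ = (0.0941, 0.8824).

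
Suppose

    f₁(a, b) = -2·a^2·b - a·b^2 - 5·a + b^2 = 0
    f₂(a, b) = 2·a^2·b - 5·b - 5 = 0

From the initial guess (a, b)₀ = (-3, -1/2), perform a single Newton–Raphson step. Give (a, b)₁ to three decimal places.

(2.053, -1.947)

At (-3, -1/2): F = (25.000, -11.500).
Jacobian J = [[-4·a·b - b^2 - 5, -2·a^2 - 2·a·b + 2·b], [4·a·b, 2·a^2 - 5]].
At the point, J = [[-11.250, -22.000], [6.000, 13.000]] (det J = -14.250).
Solving J·Δ = −F gives Δ = (5.053, -1.447).
Then the next iterate is (a, b)₁ = (2.053, -1.947).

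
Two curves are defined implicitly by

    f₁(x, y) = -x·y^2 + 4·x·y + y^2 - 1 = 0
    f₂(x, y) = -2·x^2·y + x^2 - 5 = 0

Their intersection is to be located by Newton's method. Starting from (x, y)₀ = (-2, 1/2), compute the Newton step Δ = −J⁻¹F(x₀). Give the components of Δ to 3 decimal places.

At (-2, 1/2): F = (-4.250, -5.000).
Jacobian J = [[-y^2 + 4·y, -2·x·y + 4·x + 2·y], [-4·x·y + 2·x, -2·x^2]].
At the point, J = [[1.750, -5.000], [0.000, -8.000]] (det J = -14.000).
Solving J·Δ = −F gives Δ = (0.643, -0.625).

(0.643, -0.625)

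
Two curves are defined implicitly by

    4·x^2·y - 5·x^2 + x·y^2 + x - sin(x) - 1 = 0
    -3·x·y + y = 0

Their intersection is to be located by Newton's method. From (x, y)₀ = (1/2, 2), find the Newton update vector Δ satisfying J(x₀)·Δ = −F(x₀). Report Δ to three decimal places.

(-0.146, -0.242)

At (1/2, 2): F = (1.77057, -1.000).
Jacobian J = [[8·x·y - 10·x + y^2 - cos(x) + 1, 4·x^2 + 2·x·y], [-3·y, -3·x + 1]].
At the point, J = [[7.12242, 3.000], [-6.000, -0.500]] (det J = 14.43879).
Solving J·Δ = −F gives Δ = (-0.146, -0.242).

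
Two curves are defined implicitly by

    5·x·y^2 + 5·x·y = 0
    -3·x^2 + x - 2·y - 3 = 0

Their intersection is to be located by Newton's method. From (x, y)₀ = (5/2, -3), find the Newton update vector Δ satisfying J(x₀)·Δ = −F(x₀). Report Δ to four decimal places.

At (5/2, -3): F = (75.0000, -13.2500).
Jacobian J = [[5·y^2 + 5·y, 10·x·y + 5·x], [-6·x + 1, -2]].
At the point, J = [[30.0000, -62.5000], [-14.0000, -2.0000]] (det J = -935.0000).
Solving J·Δ = −F gives Δ = (-1.0461, 0.6979).

(-1.0461, 0.6979)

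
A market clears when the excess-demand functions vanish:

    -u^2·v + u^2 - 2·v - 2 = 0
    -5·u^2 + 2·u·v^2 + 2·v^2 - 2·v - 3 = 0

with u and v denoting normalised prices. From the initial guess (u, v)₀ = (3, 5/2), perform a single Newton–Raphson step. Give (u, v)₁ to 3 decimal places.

At (3, 5/2): F = (-20.500, -3.000).
Jacobian J = [[-2·u·v + 2·u, -u^2 - 2], [-10·u + 2·v^2, 4·u·v + 4·v - 2]].
At the point, J = [[-9.000, -11.000], [-17.500, 38.000]] (det J = -534.500).
Solving J·Δ = −F gives Δ = (-1.519, -0.621).
Then the next iterate is (u, v)₁ = (1.481, 1.879).

(1.481, 1.879)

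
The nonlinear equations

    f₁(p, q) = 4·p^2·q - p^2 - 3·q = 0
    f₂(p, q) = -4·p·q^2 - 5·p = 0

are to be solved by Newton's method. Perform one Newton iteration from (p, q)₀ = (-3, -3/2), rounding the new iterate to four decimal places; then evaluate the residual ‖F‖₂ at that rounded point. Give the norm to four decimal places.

At (-3, -3/2): F = (-58.5000, 42.0000).
Jacobian J = [[8·p·q - 2·p, 4·p^2 - 3], [-4·q^2 - 5, -8·p·q]].
At the point, J = [[42.0000, 33.0000], [-14.0000, -36.0000]] (det J = -1050.0000).
Solving J·Δ = −F gives Δ = (0.6857, 0.9000).
Then the next iterate is (p, q)₁ = (-2.3143, -0.6000).
Re-evaluating at (-2.3143, -0.6000): F = (-16.410347, 14.904092), so ‖F‖₂ = 22.1683.

22.1683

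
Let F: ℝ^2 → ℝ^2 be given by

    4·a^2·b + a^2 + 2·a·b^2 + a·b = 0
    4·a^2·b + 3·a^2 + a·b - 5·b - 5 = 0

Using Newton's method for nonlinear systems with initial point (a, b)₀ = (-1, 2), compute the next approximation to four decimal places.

At (-1, 2): F = (-1.0000, -6.0000).
Jacobian J = [[8·a·b + 2·a + 2·b^2 + b, 4·a^2 + 4·a·b + a], [8·a·b + 6·a + b, 4·a^2 + a - 5]].
At the point, J = [[-8.0000, -5.0000], [-20.0000, -2.0000]] (det J = -84.0000).
Solving J·Δ = −F gives Δ = (-0.3333, 0.3333).
Then the next iterate is (a, b)₁ = (-1.3333, 2.3333).

(-1.3333, 2.3333)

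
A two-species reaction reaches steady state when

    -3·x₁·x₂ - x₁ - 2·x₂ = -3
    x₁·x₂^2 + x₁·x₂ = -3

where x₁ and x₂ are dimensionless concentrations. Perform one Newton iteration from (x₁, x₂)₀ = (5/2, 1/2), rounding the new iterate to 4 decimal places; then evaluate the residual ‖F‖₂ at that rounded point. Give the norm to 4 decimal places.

At (5/2, 1/2): F = (-4.2500, 4.8750).
Jacobian J = [[-3·x₂ - 1, -3·x₁ - 2], [x₂^2 + x₂, 2·x₁·x₂ + x₁]].
At the point, J = [[-2.5000, -9.5000], [0.7500, 5.0000]] (det J = -5.3750).
Solving J·Δ = −F gives Δ = (4.6628, -1.6744).
Then the next iterate is (x₁, x₂)₁ = (7.1628, -1.1744).
Re-evaluating at (7.1628, -1.1744): F = (23.421977, 4.467051), so ‖F‖₂ = 23.8442.

23.8442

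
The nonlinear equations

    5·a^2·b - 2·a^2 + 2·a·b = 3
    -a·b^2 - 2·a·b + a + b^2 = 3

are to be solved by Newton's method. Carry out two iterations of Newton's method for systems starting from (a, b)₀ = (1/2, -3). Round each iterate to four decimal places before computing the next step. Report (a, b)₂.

At (1/2, -3): F = (-10.2500, 5.0000).
Jacobian J = [[10·a·b - 4·a + 2·b, 5·a^2 + 2·a], [-b^2 - 2·b + 1, -2·a·b - 2·a + 2·b]].
At the point, J = [[-23.0000, 2.2500], [-2.0000, -4.0000]] (det J = 96.5000).
Solving J·Δ = −F gives Δ = (-0.3083, 1.4041).
Then the next iterate is (a, b)₁ = (0.1917, -1.5959).
Round to (0.1917, -1.5959) and repeat: F = (-3.978604, -0.137775), J = [[-7.017940, 0.567144], [1.644903, -2.963332]].
Δ = (-0.5975, -0.3781), so (a, b)₂ = (-0.4058, -1.9740).

(-0.4058, -1.9740)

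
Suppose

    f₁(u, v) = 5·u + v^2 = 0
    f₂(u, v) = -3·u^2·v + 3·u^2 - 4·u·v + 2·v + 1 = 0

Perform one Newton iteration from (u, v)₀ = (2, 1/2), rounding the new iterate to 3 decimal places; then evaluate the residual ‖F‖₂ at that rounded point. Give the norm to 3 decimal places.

At (2, 1/2): F = (10.250, 4.000).
Jacobian J = [[5, 2·v], [-6·u·v + 6·u - 4·v, -3·u^2 - 4·u + 2]].
At the point, J = [[5.000, 1.000], [4.000, -18.000]] (det J = -94.000).
Solving J·Δ = −F gives Δ = (-2.005, -0.223).
Then the next iterate is (u, v)₁ = (-0.005, 0.277).
Re-evaluating at (-0.005, 0.277): F = (0.05173, 1.55959), so ‖F‖₂ = 1.560.

1.560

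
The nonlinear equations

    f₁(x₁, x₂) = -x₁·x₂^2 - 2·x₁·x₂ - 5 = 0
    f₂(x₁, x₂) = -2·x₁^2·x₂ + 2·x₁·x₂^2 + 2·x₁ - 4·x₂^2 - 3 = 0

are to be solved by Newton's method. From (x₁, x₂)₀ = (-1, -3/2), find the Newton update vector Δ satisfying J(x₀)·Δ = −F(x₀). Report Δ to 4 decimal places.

At (-1, -3/2): F = (-5.7500, -15.5000).
Jacobian J = [[-x₂^2 - 2·x₂, -2·x₁·x₂ - 2·x₁], [-4·x₁·x₂ + 2·x₂^2 + 2, -2·x₁^2 + 4·x₁·x₂ - 8·x₂]].
At the point, J = [[0.7500, -1.0000], [0.5000, 16.0000]] (det J = 12.5000).
Solving J·Δ = −F gives Δ = (8.6000, 0.7000).

(8.6000, 0.7000)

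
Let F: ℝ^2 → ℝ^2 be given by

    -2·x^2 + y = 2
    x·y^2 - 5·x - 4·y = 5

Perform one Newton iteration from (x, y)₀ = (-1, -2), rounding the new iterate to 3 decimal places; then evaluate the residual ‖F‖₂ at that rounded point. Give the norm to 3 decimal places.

At (-1, -2): F = (-6.000, 4.000).
Jacobian J = [[-4·x, 1], [y^2 - 5, 2·x·y - 4]].
At the point, J = [[4.000, 1.000], [-1.000, 0.000]] (det J = 1.000).
Solving J·Δ = −F gives Δ = (4.000, -10.000).
Then the next iterate is (x, y)₁ = (3.000, -12.000).
Re-evaluating at (3.000, -12.000): F = (-32.000, 460.000), so ‖F‖₂ = 461.112.

461.112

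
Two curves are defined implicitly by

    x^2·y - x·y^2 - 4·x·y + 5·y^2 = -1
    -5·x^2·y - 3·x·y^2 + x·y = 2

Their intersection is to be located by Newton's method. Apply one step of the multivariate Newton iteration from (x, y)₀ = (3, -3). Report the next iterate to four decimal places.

(1.6375, 0.2292)

At (3, -3): F = (28.0000, 43.0000).
Jacobian J = [[2·x·y - y^2 - 4·y, x^2 - 2·x·y - 4·x + 10·y], [-10·x·y - 3·y^2 + y, -5·x^2 - 6·x·y + x]].
At the point, J = [[-15.0000, -15.0000], [60.0000, 12.0000]] (det J = 720.0000).
Solving J·Δ = −F gives Δ = (-1.3625, 3.2292).
Then the next iterate is (x, y)₁ = (1.6375, 0.2292).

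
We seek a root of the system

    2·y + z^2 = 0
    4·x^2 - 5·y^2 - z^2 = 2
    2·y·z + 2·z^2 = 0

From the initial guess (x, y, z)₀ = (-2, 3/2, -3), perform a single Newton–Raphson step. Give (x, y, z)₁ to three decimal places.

At (-2, 3/2, -3): F = (12.000, -6.250, 9.000).
Jacobian J = [[0, 2, 2·z], [8·x, -10·y, -2·z], [0, 2·z, 2·y + 4·z]].
At the point, J = [[0.000, 2.000, -6.000], [-16.000, -15.000, 6.000], [0.000, -6.000, -9.000]] (det J = -864.000).
Solving J·Δ = −F gives Δ = (1.172, -1.000, 1.667).
Then the next iterate is (x, y, z)₁ = (-0.828, 0.500, -1.333).

(-0.828, 0.500, -1.333)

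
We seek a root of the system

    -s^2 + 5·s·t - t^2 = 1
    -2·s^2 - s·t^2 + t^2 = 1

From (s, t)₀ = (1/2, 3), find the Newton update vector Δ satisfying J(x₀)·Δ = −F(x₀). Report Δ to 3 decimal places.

(-0.643, -3.357)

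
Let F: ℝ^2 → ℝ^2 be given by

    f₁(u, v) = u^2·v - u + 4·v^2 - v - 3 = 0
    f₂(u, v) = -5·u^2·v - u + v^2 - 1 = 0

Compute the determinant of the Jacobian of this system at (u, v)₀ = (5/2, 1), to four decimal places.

J = [[2·u·v - 1, u^2 + 8·v - 1], [-10·u·v - 1, -5·u^2 + 2·v]].
At the point, J = [[4.0000, 13.2500], [-26.0000, -29.2500]].
det J = 227.5000.

227.5000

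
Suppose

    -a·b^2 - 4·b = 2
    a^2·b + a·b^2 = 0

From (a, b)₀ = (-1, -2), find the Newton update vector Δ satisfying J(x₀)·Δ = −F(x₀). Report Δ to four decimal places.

(-0.0455, 1.2727)

At (-1, -2): F = (10.0000, -6.0000).
Jacobian J = [[-b^2, -2·a·b - 4], [2·a·b + b^2, a^2 + 2·a·b]].
At the point, J = [[-4.0000, -8.0000], [8.0000, 5.0000]] (det J = 44.0000).
Solving J·Δ = −F gives Δ = (-0.0455, 1.2727).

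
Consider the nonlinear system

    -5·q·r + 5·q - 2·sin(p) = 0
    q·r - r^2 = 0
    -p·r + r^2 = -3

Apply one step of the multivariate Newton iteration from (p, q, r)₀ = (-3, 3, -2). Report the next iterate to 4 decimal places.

(-3.1011, 0.7923, -1.2022)

At (-3, 3, -2): F = (45.282240, -10.0000, 1.0000).
Jacobian J = [[-2·cos(p), -5·r + 5, -5·q], [0, r, q - 2·r], [-r, 0, -p + 2·r]].
At the point, J = [[1.979985, 15.0000, -15.0000], [0.0000, -2.0000, 7.0000], [2.0000, 0.0000, -1.0000]] (det J = 153.959970).
Solving J·Δ = −F gives Δ = (-0.1011, -2.2077, 0.7978).
Then the next iterate is (p, q, r)₁ = (-3.1011, 0.7923, -1.2022).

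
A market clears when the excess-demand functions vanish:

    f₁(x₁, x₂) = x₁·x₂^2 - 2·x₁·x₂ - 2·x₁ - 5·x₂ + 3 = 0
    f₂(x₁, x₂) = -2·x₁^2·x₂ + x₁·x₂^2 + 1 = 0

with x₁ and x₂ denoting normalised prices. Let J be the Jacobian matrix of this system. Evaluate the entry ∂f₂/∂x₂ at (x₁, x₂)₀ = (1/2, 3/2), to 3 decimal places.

1.000

∂f₂/∂x₂ = -2·x₁^2 + 2·x₁·x₂.
At (1/2, 3/2) this is 1.000.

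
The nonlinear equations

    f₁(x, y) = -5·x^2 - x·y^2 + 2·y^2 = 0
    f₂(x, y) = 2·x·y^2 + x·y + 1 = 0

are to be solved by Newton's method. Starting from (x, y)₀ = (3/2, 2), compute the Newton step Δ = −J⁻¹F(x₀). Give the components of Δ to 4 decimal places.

(-0.5674, -0.7649)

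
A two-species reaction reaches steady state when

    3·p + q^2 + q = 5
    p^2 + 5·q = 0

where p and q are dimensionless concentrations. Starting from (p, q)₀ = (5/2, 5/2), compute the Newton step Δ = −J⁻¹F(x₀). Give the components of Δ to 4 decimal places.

(-3.7500, 0.0000)

At (5/2, 5/2): F = (11.2500, 18.7500).
Jacobian J = [[3, 2·q + 1], [2·p, 5]].
At the point, J = [[3.0000, 6.0000], [5.0000, 5.0000]] (det J = -15.0000).
Solving J·Δ = −F gives Δ = (-3.7500, 0.0000).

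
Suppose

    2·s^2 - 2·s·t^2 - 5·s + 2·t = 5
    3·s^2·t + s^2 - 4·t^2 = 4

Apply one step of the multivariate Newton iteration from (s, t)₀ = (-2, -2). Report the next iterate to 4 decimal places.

(-1.5455, -0.8961)

At (-2, -2): F = (25.0000, -40.0000).
Jacobian J = [[4·s - 2·t^2 - 5, -4·s·t + 2], [6·s·t + 2·s, 3·s^2 - 8·t]].
At the point, J = [[-21.0000, -14.0000], [20.0000, 28.0000]] (det J = -308.0000).
Solving J·Δ = −F gives Δ = (0.4545, 1.1039).
Then the next iterate is (s, t)₁ = (-1.5455, -0.8961).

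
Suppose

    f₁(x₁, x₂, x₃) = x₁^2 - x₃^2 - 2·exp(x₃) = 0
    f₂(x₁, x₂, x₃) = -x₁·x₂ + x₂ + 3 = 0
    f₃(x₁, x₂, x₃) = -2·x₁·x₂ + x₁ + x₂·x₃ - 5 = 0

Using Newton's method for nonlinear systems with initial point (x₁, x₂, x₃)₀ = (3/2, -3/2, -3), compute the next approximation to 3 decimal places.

At (3/2, -3/2, -3): F = (-6.84957, 3.750, 5.500).
Jacobian J = [[2·x₁, 0, -2·x₃ - 2·exp(x₃)], [-x₂, -x₁ + 1, 0], [-2·x₂ + 1, -2·x₁ + x₃, x₂]].
At the point, J = [[3.000, 0.000, 5.90043], [1.500, -0.500, 0.000], [4.000, -6.000, -1.500]] (det J = -39.05298).
Solving J·Δ = −F gives Δ = (-3.116, -1.847, 2.745).
Then the next iterate is (x₁, x₂, x₃)₁ = (-1.616, -3.347, -0.255).

(-1.616, -3.347, -0.255)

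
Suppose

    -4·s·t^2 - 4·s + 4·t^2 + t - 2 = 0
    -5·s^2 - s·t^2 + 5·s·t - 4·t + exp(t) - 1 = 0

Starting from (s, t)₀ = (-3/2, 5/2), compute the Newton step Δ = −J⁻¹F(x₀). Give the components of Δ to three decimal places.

(1.178, -0.683)

At (-3/2, 5/2): F = (69.000, -19.44251).
Jacobian J = [[-4·t^2 - 4, -8·s·t + 8·t + 1], [-10·s - t^2 + 5·t, -2·s·t + 5·s + exp(t) - 4]].
At the point, J = [[-29.000, 51.000], [21.250, 8.18249]] (det J = -1321.04232).
Solving J·Δ = −F gives Δ = (1.178, -0.683).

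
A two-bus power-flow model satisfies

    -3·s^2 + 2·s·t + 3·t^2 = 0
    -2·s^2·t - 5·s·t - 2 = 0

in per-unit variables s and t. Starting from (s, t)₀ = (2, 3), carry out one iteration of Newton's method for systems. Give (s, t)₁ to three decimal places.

At (2, 3): F = (27.000, -56.000).
Jacobian J = [[-6·s + 2·t, 2·s + 6·t], [-4·s·t - 5·t, -2·s^2 - 5·s]].
At the point, J = [[-6.000, 22.000], [-39.000, -18.000]] (det J = 966.000).
Solving J·Δ = −F gives Δ = (-0.772, -1.438).
Then the next iterate is (s, t)₁ = (1.228, 1.562).

(1.228, 1.562)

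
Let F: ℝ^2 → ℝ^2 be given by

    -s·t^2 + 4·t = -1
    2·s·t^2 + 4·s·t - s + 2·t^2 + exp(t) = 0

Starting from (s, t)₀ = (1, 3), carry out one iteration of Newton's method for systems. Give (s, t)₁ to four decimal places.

(1.8712, 1.0794)

At (1, 3): F = (4.0000, 67.085537).
Jacobian J = [[-t^2, -2·s·t + 4], [2·t^2 + 4·t - 1, 4·s·t + 4·s + 4·t + exp(t)]].
At the point, J = [[-9.0000, -2.0000], [29.0000, 48.085537]] (det J = -374.769832).
Solving J·Δ = −F gives Δ = (0.8712, -1.9206).
Then the next iterate is (s, t)₁ = (1.8712, 1.0794).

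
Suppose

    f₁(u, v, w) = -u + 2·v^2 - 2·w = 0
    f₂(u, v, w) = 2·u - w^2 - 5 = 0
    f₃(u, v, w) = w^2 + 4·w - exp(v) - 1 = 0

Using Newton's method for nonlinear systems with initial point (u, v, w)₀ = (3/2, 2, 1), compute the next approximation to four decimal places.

(3.1914, 1.6968, 1.1914)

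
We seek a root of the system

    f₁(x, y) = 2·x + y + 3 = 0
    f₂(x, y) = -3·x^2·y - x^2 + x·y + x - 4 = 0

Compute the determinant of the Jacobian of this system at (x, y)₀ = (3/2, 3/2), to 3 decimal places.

3.500

J = [[2, 1], [-6·x·y - 2·x + y + 1, -3·x^2 + x]].
At the point, J = [[2.000, 1.000], [-14.000, -5.250]].
det J = 3.500.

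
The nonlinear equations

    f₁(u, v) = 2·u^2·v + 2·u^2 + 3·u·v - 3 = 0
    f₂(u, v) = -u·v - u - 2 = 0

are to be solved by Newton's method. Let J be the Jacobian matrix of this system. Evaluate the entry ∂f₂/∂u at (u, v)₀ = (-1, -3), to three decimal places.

∂f₂/∂u = -v - 1.
At (-1, -3) this is 2.000.

2.000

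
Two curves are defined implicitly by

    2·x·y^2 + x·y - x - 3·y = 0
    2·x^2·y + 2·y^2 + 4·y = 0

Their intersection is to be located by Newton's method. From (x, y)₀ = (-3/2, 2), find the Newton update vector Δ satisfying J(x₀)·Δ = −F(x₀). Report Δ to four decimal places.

(1.8333, -0.1818)

At (-3/2, 2): F = (-19.5000, 25.0000).
Jacobian J = [[2·y^2 + y - 1, 4·x·y + x - 3], [4·x·y, 2·x^2 + 4·y + 4]].
At the point, J = [[9.0000, -16.5000], [-12.0000, 16.5000]] (det J = -49.5000).
Solving J·Δ = −F gives Δ = (1.8333, -0.1818).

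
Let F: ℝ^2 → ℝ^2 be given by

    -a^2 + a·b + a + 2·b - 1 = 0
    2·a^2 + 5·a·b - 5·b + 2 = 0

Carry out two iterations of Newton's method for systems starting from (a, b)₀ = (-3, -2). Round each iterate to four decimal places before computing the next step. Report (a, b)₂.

At (-3, -2): F = (-11.0000, 60.0000).
Jacobian J = [[-2·a + b + 1, a + 2], [4·a + 5·b, 5·a - 5]].
At the point, J = [[5.0000, -1.0000], [-22.0000, -20.0000]] (det J = -122.0000).
Solving J·Δ = −F gives Δ = (2.2951, 0.4754).
Then the next iterate is (a, b)₁ = (-0.7049, -1.5246).
Round to (-0.7049, -1.5246) and repeat: F = (-4.176293, 15.990221), J = [[0.8852, 1.2951], [-10.4426, -8.5245]].
Δ = (-2.4910, 4.9273), so (a, b)₂ = (-3.1959, 3.4027).

(-3.1959, 3.4027)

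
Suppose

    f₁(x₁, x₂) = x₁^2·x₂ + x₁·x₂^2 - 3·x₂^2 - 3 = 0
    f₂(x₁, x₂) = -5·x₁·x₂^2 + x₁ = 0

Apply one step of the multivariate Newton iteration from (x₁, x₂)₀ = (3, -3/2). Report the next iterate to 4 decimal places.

(0.7979, -1.3183)

At (3, -3/2): F = (-16.5000, -30.7500).
Jacobian J = [[2·x₁·x₂ + x₂^2, x₁^2 + 2·x₁·x₂ - 6·x₂], [-5·x₂^2 + 1, -10·x₁·x₂]].
At the point, J = [[-6.7500, 9.0000], [-10.2500, 45.0000]] (det J = -211.5000).
Solving J·Δ = −F gives Δ = (-2.2021, 0.1817).
Then the next iterate is (x₁, x₂)₁ = (0.7979, -1.3183).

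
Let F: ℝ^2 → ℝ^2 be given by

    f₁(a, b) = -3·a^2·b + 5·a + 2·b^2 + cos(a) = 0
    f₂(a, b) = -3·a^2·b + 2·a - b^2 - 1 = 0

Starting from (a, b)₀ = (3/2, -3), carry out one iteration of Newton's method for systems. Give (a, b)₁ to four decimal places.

(1.0887, -1.2363)

At (3/2, -3): F = (45.820737, 13.2500).
Jacobian J = [[-6·a·b - sin(a) + 5, -3·a^2 + 4·b], [-6·a·b + 2, -3·a^2 - 2·b]].
At the point, J = [[31.002505, -18.7500], [29.0000, -0.7500]] (det J = 520.498121).
Solving J·Δ = −F gives Δ = (-0.4113, 1.7637).
Then the next iterate is (a, b)₁ = (1.0887, -1.2363).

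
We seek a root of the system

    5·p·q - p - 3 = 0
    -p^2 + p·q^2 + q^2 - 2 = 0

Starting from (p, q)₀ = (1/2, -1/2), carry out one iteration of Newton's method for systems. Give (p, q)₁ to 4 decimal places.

(-1.1579, -0.9211)

At (1/2, -1/2): F = (-4.7500, -1.8750).
Jacobian J = [[5·q - 1, 5·p], [-2·p + q^2, 2·p·q + 2·q]].
At the point, J = [[-3.5000, 2.5000], [-0.7500, -1.5000]] (det J = 7.1250).
Solving J·Δ = −F gives Δ = (-1.6579, -0.4211).
Then the next iterate is (p, q)₁ = (-1.1579, -0.9211).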